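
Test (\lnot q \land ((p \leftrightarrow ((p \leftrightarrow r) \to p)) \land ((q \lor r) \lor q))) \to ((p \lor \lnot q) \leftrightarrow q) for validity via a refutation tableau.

Assume the negation and expand:
Initial set: {F ((\lnot q \land ((p \leftrightarrow ((p \leftrightarrow r) \to p)) \land ((q \lor r) \lor q))) \to ((p \lor \lnot q) \leftrightarrow q))}.
F ((\lnot q \land ((p \leftrightarrow ((p \leftrightarrow r) \to p)) \land ((q \lor r) \lor q))) \to ((p \lor \lnot q) \leftrightarrow q)): α-rule — add T (\lnot q \land ((p \leftrightarrow ((p \leftrightarrow r) \to p)) \land ((q \lor r) \lor q))), F ((p \lor \lnot q) \leftrightarrow q).
T (\lnot q \land ((p \leftrightarrow ((p \leftrightarrow r) \to p)) \land ((q \lor r) \lor q))): α-rule — add T \lnot q, T ((p \leftrightarrow ((p \leftrightarrow r) \to p)) \land ((q \lor r) \lor q)).
T ((p \leftrightarrow ((p \leftrightarrow r) \to p)) \land ((q \lor r) \lor q)): α-rule — add T (p \leftrightarrow ((p \leftrightarrow r) \to p)), T ((q \lor r) \lor q).
F ((p \lor \lnot q) \leftrightarrow q): β-rule — branch into T (p \lor \lnot q), F q  //  F (p \lor \lnot q), T q.
  branch 1 (add T (p \lor \lnot q), F q):
    T (p \leftrightarrow ((p \leftrightarrow r) \to p)): β-rule — branch into T p, T ((p \leftrightarrow r) \to p)  //  F p, F ((p \leftrightarrow r) \to p).
      branch 1.1 (add T p, T ((p \leftrightarrow r) \to p)):
        T ((q \lor r) \lor q): β-rule — branch into T (q \lor r)  //  T q.
          branch 1.1.1 (add T (q \lor r)):
            T (p \lor \lnot q): β-rule — branch into T p  //  T \lnot q.
              branch 1.1.1.1 (add T p):
                T ((p \leftrightarrow r) \to p): β-rule — branch into F (p \leftrightarrow r)  //  T p.
                  branch 1.1.1.1.1 (add F (p \leftrightarrow r)):
                    T (q \lor r): β-rule — branch into T q  //  T r.
                      branch 1.1.1.1.1.1 (add T q):
                        × closes — contains both q and \lnot q.
                      branch 1.1.1.1.1.2 (add T r):
                        F (p \leftrightarrow r): β-rule — branch into T p, F r  //  F p, T r.
                          branch 1.1.1.1.1.2.1 (add T p, F r):
                            × closes — contains both r and \lnot r.
                          branch 1.1.1.1.1.2.2 (add F p, T r):
                            × closes — contains both p and \lnot p.
                  branch 1.1.1.1.2 (add T p):
                    T (q \lor r): β-rule — branch into T q  //  T r.
                      branch 1.1.1.1.2.1 (add T q):
                        × closes — contains both q and \lnot q.
                      branch 1.1.1.1.2.2 (add T r):
                        ○ open, literals {p=T, q=F, r=T}.
              branch 1.1.1.2 (add T \lnot q):
                T ((p \leftrightarrow r) \to p): β-rule — branch into F (p \leftrightarrow r)  //  T p.
                  branch 1.1.1.2.1 (add F (p \leftrightarrow r)):
                    T (q \lor r): β-rule — branch into T q  //  T r.
                      branch 1.1.1.2.1.1 (add T q):
                        × closes — contains both q and \lnot q.
                      branch 1.1.1.2.1.2 (add T r):
                        F (p \leftrightarrow r): β-rule — branch into T p, F r  //  F p, T r.
                          branch 1.1.1.2.1.2.1 (add T p, F r):
                            × closes — contains both r and \lnot r.
                          branch 1.1.1.2.1.2.2 (add F p, T r):
                            × closes — contains both p and \lnot p.
                  branch 1.1.1.2.2 (add T p):
                    T (q \lor r): β-rule — branch into T q  //  T r.
                      branch 1.1.1.2.2.1 (add T q):
                        × closes — contains both q and \lnot q.
                      branch 1.1.1.2.2.2 (add T r):
                        ○ open, literals {p=T, q=F, r=T}.
          branch 1.1.2 (add T q):
            × closes — contains both q and \lnot q.
      branch 1.2 (add F p, F ((p \leftrightarrow r) \to p)):
        F ((p \leftrightarrow r) \to p): α-rule — add T (p \leftrightarrow r), F p.
        T ((q \lor r) \lor q): β-rule — branch into T (q \lor r)  //  T q.
          branch 1.2.1 (add T (q \lor r)):
            T (p \lor \lnot q): β-rule — branch into T p  //  T \lnot q.
              branch 1.2.1.1 (add T p):
                × closes — contains both p and \lnot p.
              branch 1.2.1.2 (add T \lnot q):
                T (p \leftrightarrow r): β-rule — branch into T p, T r  //  F p, F r.
                  branch 1.2.1.2.1 (add T p, T r):
                    × closes — contains both p and \lnot p.
                  branch 1.2.1.2.2 (add F p, F r):
                    T (q \lor r): β-rule — branch into T q  //  T r.
                      branch 1.2.1.2.2.1 (add T q):
                        × closes — contains both q and \lnot q.
                      branch 1.2.1.2.2.2 (add T r):
                        × closes — contains both r and \lnot r.
          branch 1.2.2 (add T q):
            × closes — contains both q and \lnot q.
  branch 2 (add F (p \lor \lnot q), T q):
    × closes — contains both q and \lnot q.
15 branches closed, 2 open.
An open branch gives a countermodel: p=T, q=F, r=T (unmentioned atoms arbitrary); under it the original formula is false.

Not valid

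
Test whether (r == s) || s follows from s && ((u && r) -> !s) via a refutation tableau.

Yes

Initial set: {(s && ((u && r) -> !s)); !((r == s) || s)}.
(s && ((u && r) -> !s)): α-rule — add s, ((u && r) -> !s).
!((r == s) || s): α-rule — add !(r == s), !s.
× closes — contains both s and !s.
All 1 branch closes.
Every branch closed, so the premises entail the conclusion.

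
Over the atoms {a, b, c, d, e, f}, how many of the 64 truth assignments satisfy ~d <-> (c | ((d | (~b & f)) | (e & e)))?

26

Initial set: {(~d <-> (c | ((d | (~b & f)) | (e & e))))}.
(~d <-> (c | ((d | (~b & f)) | (e & e)))): β-rule — branch into ~d, (c | ((d | (~b & f)) | (e & e)))  //  ~~d, ~(c | ((d | (~b & f)) | (e & e))).
  branch 1 (add ~d, (c | ((d | (~b & f)) | (e & e)))):
    (c | ((d | (~b & f)) | (e & e))): β-rule — branch into c  //  ((d | (~b & f)) | (e & e)).
      branch 1.1 (add c):
        ○ open, literals {c=T, d=F}.
      branch 1.2 (add ((d | (~b & f)) | (e & e))):
        ((d | (~b & f)) | (e & e)): β-rule — branch into (d | (~b & f))  //  (e & e).
          branch 1.2.1 (add (d | (~b & f))):
            (d | (~b & f)): β-rule — branch into d  //  (~b & f).
              branch 1.2.1.1 (add d):
                × closes — contains both d and ~d.
              branch 1.2.1.2 (add (~b & f)):
                (~b & f): α-rule — add ~b, f.
                ○ open, literals {b=F, d=F, f=T}.
          branch 1.2.2 (add (e & e)):
            (e & e): α-rule — add e, e.
            ○ open, literals {d=F, e=T}.
  branch 2 (add ~~d, ~(c | ((d | (~b & f)) | (e & e)))):
    ~(c | ((d | (~b & f)) | (e & e))): α-rule — add ~c, ~((d | (~b & f)) | (e & e)).
    ~((d | (~b & f)) | (e & e)): α-rule — add ~(d | (~b & f)), ~(e & e).
    ~(d | (~b & f)): α-rule — add ~d, ~(~b & f).
    × closes — contains both d and ~d.
2 branches closed, 3 open.
Each open branch fixes some atoms; the unmentioned ones are free. Counting distinct full assignments: branch {c=T, d=F} (a, b, e, f) contributes 16 new; branch {b=F, d=F, f=T} (a, c, e) contributes 4 new; branch {d=F, e=T} (a, b, c, f) contributes 6 new. Total: 26.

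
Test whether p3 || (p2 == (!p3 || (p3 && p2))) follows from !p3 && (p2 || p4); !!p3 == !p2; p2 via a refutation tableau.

Yes

Initial set: {(!p3 && (p2 || p4)); (!!p3 == !p2); p2; !(p3 || (p2 == (!p3 || (p3 && p2))))}.
(!p3 && (p2 || p4)): α-rule — add !p3, (p2 || p4).
!(p3 || (p2 == (!p3 || (p3 && p2)))): α-rule — add !p3, !(p2 == (!p3 || (p3 && p2))).
(!!p3 == !p2): β-rule — branch into !!p3, !p2  //  !!!p3, !!p2.
  branch 1 (add !!p3, !p2):
    × closes — contains both p2 and !p2.
  branch 2 (add !!!p3, !!p2):
    !!!p3: drop double negation, giving !p3.
    (p2 || p4): β-rule — branch into p2  //  p4.
      branch 2.1 (add p2):
        !(p2 == (!p3 || (p3 && p2))): β-rule — branch into p2, !(!p3 || (p3 && p2))  //  !p2, (!p3 || (p3 && p2)).
          branch 2.1.1 (add p2, !(!p3 || (p3 && p2))):
            !(!p3 || (p3 && p2)): α-rule — add !!p3, !(p3 && p2).
            × closes — contains both p3 and !p3.
          branch 2.1.2 (add !p2, (!p3 || (p3 && p2))):
            × closes — contains both p2 and !p2.
      branch 2.2 (add p4):
        !(p2 == (!p3 || (p3 && p2))): β-rule — branch into p2, !(!p3 || (p3 && p2))  //  !p2, (!p3 || (p3 && p2)).
          branch 2.2.1 (add p2, !(!p3 || (p3 && p2))):
            !(!p3 || (p3 && p2)): α-rule — add !!p3, !(p3 && p2).
            × closes — contains both p3 and !p3.
          branch 2.2.2 (add !p2, (!p3 || (p3 && p2))):
            × closes — contains both p2 and !p2.
All 5 branches close.
Every branch closed, so the premises entail the conclusion.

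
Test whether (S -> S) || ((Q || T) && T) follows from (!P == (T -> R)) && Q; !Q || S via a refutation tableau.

Yes

Initial set: {((!P == (T -> R)) && Q); (!Q || S); !((S -> S) || ((Q || T) && T))}.
((!P == (T -> R)) && Q): α-rule — add (!P == (T -> R)), Q.
!((S -> S) || ((Q || T) && T)): α-rule — add !(S -> S), !((Q || T) && T).
!(S -> S): α-rule — add S, !S.
× closes — contains both S and !S.
All 1 branch closes.
Every branch closed, so the premises entail the conclusion.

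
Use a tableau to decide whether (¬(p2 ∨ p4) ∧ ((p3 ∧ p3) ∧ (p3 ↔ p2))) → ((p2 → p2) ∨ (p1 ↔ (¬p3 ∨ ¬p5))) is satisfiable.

Satisfiable

Initial set: {T ((¬(p2 ∨ p4) ∧ ((p3 ∧ p3) ∧ (p3 ↔ p2))) → ((p2 → p2) ∨ (p1 ↔ (¬p3 ∨ ¬p5))))}.
T ((¬(p2 ∨ p4) ∧ ((p3 ∧ p3) ∧ (p3 ↔ p2))) → ((p2 → p2) ∨ (p1 ↔ (¬p3 ∨ ¬p5)))): β-rule — branch into F (¬(p2 ∨ p4) ∧ ((p3 ∧ p3) ∧ (p3 ↔ p2)))  //  T ((p2 → p2) ∨ (p1 ↔ (¬p3 ∨ ¬p5))).
  branch 1 (add F (¬(p2 ∨ p4) ∧ ((p3 ∧ p3) ∧ (p3 ↔ p2)))):
    F (¬(p2 ∨ p4) ∧ ((p3 ∧ p3) ∧ (p3 ↔ p2))): β-rule — branch into F ¬(p2 ∨ p4)  //  F ((p3 ∧ p3) ∧ (p3 ↔ p2)).
      branch 1.1 (add F ¬(p2 ∨ p4)):
        F ¬(p2 ∨ p4): β-rule — branch into T p2  //  T p4.
          branch 1.1.1 (add T p2):
            ○ open, literals {p2=T}.
          branch 1.1.2 (add T p4):
            ○ open, literals {p4=T}.
      branch 1.2 (add F ((p3 ∧ p3) ∧ (p3 ↔ p2))):
        F ((p3 ∧ p3) ∧ (p3 ↔ p2)): β-rule — branch into F (p3 ∧ p3)  //  F (p3 ↔ p2).
          branch 1.2.1 (add F (p3 ∧ p3)):
            F (p3 ∧ p3): β-rule — branch into F p3  //  F p3.
              branch 1.2.1.1 (add F p3):
                ○ open, literals {p3=F}.
              branch 1.2.1.2 (add F p3):
                ○ open, literals {p3=F}.
          branch 1.2.2 (add F (p3 ↔ p2)):
            F (p3 ↔ p2): β-rule — branch into T p3, F p2  //  F p3, T p2.
              branch 1.2.2.1 (add T p3, F p2):
                ○ open, literals {p2=F, p3=T}.
              branch 1.2.2.2 (add F p3, T p2):
                ○ open, literals {p2=T, p3=F}.
  branch 2 (add T ((p2 → p2) ∨ (p1 ↔ (¬p3 ∨ ¬p5)))):
    T ((p2 → p2) ∨ (p1 ↔ (¬p3 ∨ ¬p5))): β-rule — branch into T (p2 → p2)  //  T (p1 ↔ (¬p3 ∨ ¬p5)).
      branch 2.1 (add T (p2 → p2)):
        T (p2 → p2): β-rule — branch into F p2  //  T p2.
          branch 2.1.1 (add F p2):
            ○ open, literals {p2=F}.
          branch 2.1.2 (add T p2):
            ○ open, literals {p2=T}.
      branch 2.2 (add T (p1 ↔ (¬p3 ∨ ¬p5))):
        T (p1 ↔ (¬p3 ∨ ¬p5)): β-rule — branch into T p1, T (¬p3 ∨ ¬p5)  //  F p1, F (¬p3 ∨ ¬p5).
          branch 2.2.1 (add T p1, T (¬p3 ∨ ¬p5)):
            T (¬p3 ∨ ¬p5): β-rule — branch into T ¬p3  //  T ¬p5.
              branch 2.2.1.1 (add T ¬p3):
                ○ open, literals {p1=T, p3=F}.
              branch 2.2.1.2 (add T ¬p5):
                ○ open, literals {p1=T, p5=F}.
          branch 2.2.2 (add F p1, F (¬p3 ∨ ¬p5)):
            F (¬p3 ∨ ¬p5): α-rule — add F ¬p3, F ¬p5.
            ○ open, literals {p1=F, p3=T, p5=T}.
0 branches closed, 11 open.
An open branch gives a satisfying assignment: p2=T.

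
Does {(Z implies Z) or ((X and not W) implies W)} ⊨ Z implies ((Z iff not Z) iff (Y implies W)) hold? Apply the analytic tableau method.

No

Initial set: {T ((Z implies Z) or ((X and not W) implies W)); F (Z implies ((Z iff not Z) iff (Y implies W)))}.
F (Z implies ((Z iff not Z) iff (Y implies W))): α-rule — add T Z, F ((Z iff not Z) iff (Y implies W)).
T ((Z implies Z) or ((X and not W) implies W)): β-rule — branch into T (Z implies Z)  //  T ((X and not W) implies W).
  branch 1 (add T (Z implies Z)):
    F ((Z iff not Z) iff (Y implies W)): β-rule — branch into T (Z iff not Z), F (Y implies W)  //  F (Z iff not Z), T (Y implies W).
      branch 1.1 (add T (Z iff not Z), F (Y implies W)):
        F (Y implies W): α-rule — add T Y, F W.
        T (Z implies Z): β-rule — branch into F Z  //  T Z.
          branch 1.1.1 (add F Z):
            × closes — contains both Z and not Z.
          branch 1.1.2 (add T Z):
            T (Z iff not Z): β-rule — branch into T Z, T not Z  //  F Z, F not Z.
              branch 1.1.2.1 (add T Z, T not Z):
                × closes — contains both Z and not Z.
              branch 1.1.2.2 (add F Z, F not Z):
                × closes — contains both Z and not Z.
      branch 1.2 (add F (Z iff not Z), T (Y implies W)):
        T (Z implies Z): β-rule — branch into F Z  //  T Z.
          branch 1.2.1 (add F Z):
            × closes — contains both Z and not Z.
          branch 1.2.2 (add T Z):
            F (Z iff not Z): β-rule — branch into T Z, F not Z  //  F Z, T not Z.
              branch 1.2.2.1 (add T Z, F not Z):
                T (Y implies W): β-rule — branch into F Y  //  T W.
                  branch 1.2.2.1.1 (add F Y):
                    ○ open, literals {Y=false, Z=true}.
                  branch 1.2.2.1.2 (add T W):
                    ○ open, literals {W=true, Z=true}.
              branch 1.2.2.2 (add F Z, T not Z):
                × closes — contains both Z and not Z.
  branch 2 (add T ((X and not W) implies W)):
    F ((Z iff not Z) iff (Y implies W)): β-rule — branch into T (Z iff not Z), F (Y implies W)  //  F (Z iff not Z), T (Y implies W).
      branch 2.1 (add T (Z iff not Z), F (Y implies W)):
        F (Y implies W): α-rule — add T Y, F W.
        T ((X and not W) implies W): β-rule — branch into F (X and not W)  //  T W.
          branch 2.1.1 (add F (X and not W)):
            T (Z iff not Z): β-rule — branch into T Z, T not Z  //  F Z, F not Z.
              branch 2.1.1.1 (add T Z, T not Z):
                × closes — contains both Z and not Z.
              branch 2.1.1.2 (add F Z, F not Z):
                × closes — contains both Z and not Z.
          branch 2.1.2 (add T W):
            × closes — contains both W and not W.
      branch 2.2 (add F (Z iff not Z), T (Y implies W)):
        T ((X and not W) implies W): β-rule — branch into F (X and not W)  //  T W.
          branch 2.2.1 (add F (X and not W)):
            F (Z iff not Z): β-rule — branch into T Z, F not Z  //  F Z, T not Z.
              branch 2.2.1.1 (add T Z, F not Z):
                T (Y implies W): β-rule — branch into F Y  //  T W.
                  branch 2.2.1.1.1 (add F Y):
                    F (X and not W): β-rule — branch into F X  //  F not W.
                      branch 2.2.1.1.1.1 (add F X):
                        ○ open, literals {X=false, Y=false, Z=true}.
                      branch 2.2.1.1.1.2 (add F not W):
                        ○ open, literals {W=true, Y=false, Z=true}.
                  branch 2.2.1.1.2 (add T W):
                    F (X and not W): β-rule — branch into F X  //  F not W.
                      branch 2.2.1.1.2.1 (add F X):
                        ○ open, literals {W=true, X=false, Z=true}.
                      branch 2.2.1.1.2.2 (add F not W):
                        ○ open, literals {W=true, Z=true}.
              branch 2.2.1.2 (add F Z, T not Z):
                × closes — contains both Z and not Z.
          branch 2.2.2 (add T W):
            F (Z iff not Z): β-rule — branch into T Z, F not Z  //  F Z, T not Z.
              branch 2.2.2.1 (add T Z, F not Z):
                T (Y implies W): β-rule — branch into F Y  //  T W.
                  branch 2.2.2.1.1 (add F Y):
                    ○ open, literals {W=true, Y=false, Z=true}.
                  branch 2.2.2.1.2 (add T W):
                    ○ open, literals {W=true, Z=true}.
              branch 2.2.2.2 (add F Z, T not Z):
                × closes — contains both Z and not Z.
10 branches closed, 8 open.
An open branch gives a countermodel: Y=false, Z=true (unmentioned atoms arbitrary); the premises hold there but the conclusion fails.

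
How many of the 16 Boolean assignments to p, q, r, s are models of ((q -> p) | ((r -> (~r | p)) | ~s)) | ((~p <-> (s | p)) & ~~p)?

Initial set: {(((q -> p) | ((r -> (~r | p)) | ~s)) | ((~p <-> (s | p)) & ~~p))}.
(((q -> p) | ((r -> (~r | p)) | ~s)) | ((~p <-> (s | p)) & ~~p)): β-rule — branch into ((q -> p) | ((r -> (~r | p)) | ~s))  //  ((~p <-> (s | p)) & ~~p).
  branch 1 (add ((q -> p) | ((r -> (~r | p)) | ~s))):
    ((q -> p) | ((r -> (~r | p)) | ~s)): β-rule — branch into (q -> p)  //  ((r -> (~r | p)) | ~s).
      branch 1.1 (add (q -> p)):
        (q -> p): β-rule — branch into ~q  //  p.
          branch 1.1.1 (add ~q):
            ○ open, literals {q=false}.
          branch 1.1.2 (add p):
            ○ open, literals {p=true}.
      branch 1.2 (add ((r -> (~r | p)) | ~s)):
        ((r -> (~r | p)) | ~s): β-rule — branch into (r -> (~r | p))  //  ~s.
          branch 1.2.1 (add (r -> (~r | p))):
            (r -> (~r | p)): β-rule — branch into ~r  //  (~r | p).
              branch 1.2.1.1 (add ~r):
                ○ open, literals {r=false}.
              branch 1.2.1.2 (add (~r | p)):
                (~r | p): β-rule — branch into ~r  //  p.
                  branch 1.2.1.2.1 (add ~r):
                    ○ open, literals {r=false}.
                  branch 1.2.1.2.2 (add p):
                    ○ open, literals {p=true}.
          branch 1.2.2 (add ~s):
            ○ open, literals {s=false}.
  branch 2 (add ((~p <-> (s | p)) & ~~p)):
    ((~p <-> (s | p)) & ~~p): α-rule — add (~p <-> (s | p)), ~~p.
    ~~p: drop double negation, giving p.
    (~p <-> (s | p)): β-rule — branch into ~p, (s | p)  //  ~~p, ~(s | p).
      branch 2.1 (add ~p, (s | p)):
        × closes — contains both p and ~p.
      branch 2.2 (add ~~p, ~(s | p)):
        ~(s | p): α-rule — add ~s, ~p.
        × closes — contains both p and ~p.
2 branches closed, 6 open.
Each open branch fixes some atoms; the unmentioned ones are free. Counting distinct full assignments: branch {q=false} (p, r, s) contributes 8 new; branch {p=true} (q, r, s) contributes 4 new; branch {r=false} (p, q, s) contributes 2 new; branch {r=false} (p, q, s) contributes 0 new; branch {p=true} (q, r, s) contributes 0 new; branch {s=false} (p, q, r) contributes 1 new. Total: 15.

15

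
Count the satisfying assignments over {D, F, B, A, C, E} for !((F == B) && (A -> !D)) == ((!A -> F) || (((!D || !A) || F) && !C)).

Initial set: {(!((F == B) && (A -> !D)) == ((!A -> F) || (((!D || !A) || F) && !C)))}.
(!((F == B) && (A -> !D)) == ((!A -> F) || (((!D || !A) || F) && !C))): β-rule — branch into !((F == B) && (A -> !D)), ((!A -> F) || (((!D || !A) || F) && !C))  //  !!((F == B) && (A -> !D)), !((!A -> F) || (((!D || !A) || F) && !C)).
  branch 1 (add !((F == B) && (A -> !D)), ((!A -> F) || (((!D || !A) || F) && !C))):
    !((F == B) && (A -> !D)): β-rule — branch into !(F == B)  //  !(A -> !D).
      branch 1.1 (add !(F == B)):
        ((!A -> F) || (((!D || !A) || F) && !C)): β-rule — branch into (!A -> F)  //  (((!D || !A) || F) && !C).
          branch 1.1.1 (add (!A -> F)):
            !(F == B): β-rule — branch into F, !B  //  !F, B.
              branch 1.1.1.1 (add F, !B):
                (!A -> F): β-rule — branch into !!A  //  F.
                  branch 1.1.1.1.1 (add !!A):
                    ○ open, literals {A=true, B=false, F=true}.
                  branch 1.1.1.1.2 (add F):
                    ○ open, literals {B=false, F=true}.
              branch 1.1.1.2 (add !F, B):
                (!A -> F): β-rule — branch into !!A  //  F.
                  branch 1.1.1.2.1 (add !!A):
                    ○ open, literals {A=true, B=true, F=false}.
                  branch 1.1.1.2.2 (add F):
                    × closes — contains both F and !F.
          branch 1.1.2 (add (((!D || !A) || F) && !C)):
            (((!D || !A) || F) && !C): α-rule — add ((!D || !A) || F), !C.
            !(F == B): β-rule — branch into F, !B  //  !F, B.
              branch 1.1.2.1 (add F, !B):
                ((!D || !A) || F): β-rule — branch into (!D || !A)  //  F.
                  branch 1.1.2.1.1 (add (!D || !A)):
                    (!D || !A): β-rule — branch into !D  //  !A.
                      branch 1.1.2.1.1.1 (add !D):
                        ○ open, literals {B=false, C=false, D=false, F=true}.
                      branch 1.1.2.1.1.2 (add !A):
                        ○ open, literals {A=false, B=false, C=false, F=true}.
                  branch 1.1.2.1.2 (add F):
                    ○ open, literals {B=false, C=false, F=true}.
              branch 1.1.2.2 (add !F, B):
                ((!D || !A) || F): β-rule — branch into (!D || !A)  //  F.
                  branch 1.1.2.2.1 (add (!D || !A)):
                    (!D || !A): β-rule — branch into !D  //  !A.
                      branch 1.1.2.2.1.1 (add !D):
                        ○ open, literals {B=true, C=false, D=false, F=false}.
                      branch 1.1.2.2.1.2 (add !A):
                        ○ open, literals {A=false, B=true, C=false, F=false}.
                  branch 1.1.2.2.2 (add F):
                    × closes — contains both F and !F.
      branch 1.2 (add !(A -> !D)):
        !(A -> !D): α-rule — add A, !!D.
        ((!A -> F) || (((!D || !A) || F) && !C)): β-rule — branch into (!A -> F)  //  (((!D || !A) || F) && !C).
          branch 1.2.1 (add (!A -> F)):
            (!A -> F): β-rule — branch into !!A  //  F.
              branch 1.2.1.1 (add !!A):
                ○ open, literals {A=true, D=true}.
              branch 1.2.1.2 (add F):
                ○ open, literals {A=true, D=true, F=true}.
          branch 1.2.2 (add (((!D || !A) || F) && !C)):
            (((!D || !A) || F) && !C): α-rule — add ((!D || !A) || F), !C.
            ((!D || !A) || F): β-rule — branch into (!D || !A)  //  F.
              branch 1.2.2.1 (add (!D || !A)):
                (!D || !A): β-rule — branch into !D  //  !A.
                  branch 1.2.2.1.1 (add !D):
                    × closes — contains both D and !D.
                  branch 1.2.2.1.2 (add !A):
                    × closes — contains both A and !A.
              branch 1.2.2.2 (add F):
                ○ open, literals {A=true, C=false, D=true, F=true}.
  branch 2 (add !!((F == B) && (A -> !D)), !((!A -> F) || (((!D || !A) || F) && !C))):
    !!((F == B) && (A -> !D)): α-rule — add (F == B), (A -> !D).
    !((!A -> F) || (((!D || !A) || F) && !C)): α-rule — add !(!A -> F), !(((!D || !A) || F) && !C).
    !(!A -> F): α-rule — add !A, !F.
    (F == B): β-rule — branch into F, B  //  !F, !B.
      branch 2.1 (add F, B):
        × closes — contains both F and !F.
      branch 2.2 (add !F, !B):
        (A -> !D): β-rule — branch into !A  //  !D.
          branch 2.2.1 (add !A):
            !(((!D || !A) || F) && !C): β-rule — branch into !((!D || !A) || F)  //  !!C.
              branch 2.2.1.1 (add !((!D || !A) || F)):
                !((!D || !A) || F): α-rule — add !(!D || !A), !F.
                !(!D || !A): α-rule — add !!D, !!A.
                × closes — contains both A and !A.
              branch 2.2.1.2 (add !!C):
                ○ open, literals {A=false, B=false, C=true, F=false}.
          branch 2.2.2 (add !D):
            !(((!D || !A) || F) && !C): β-rule — branch into !((!D || !A) || F)  //  !!C.
              branch 2.2.2.1 (add !((!D || !A) || F)):
                !((!D || !A) || F): α-rule — add !(!D || !A), !F.
                !(!D || !A): α-rule — add !!D, !!A.
                × closes — contains both D and !D.
              branch 2.2.2.2 (add !!C):
                ○ open, literals {A=false, B=false, C=true, D=false, F=false}.
7 branches closed, 13 open.
Each open branch fixes some atoms; the unmentioned ones are free. Counting distinct full assignments: branch {A=true, B=false, F=true} (D, C, E) contributes 8 new; branch {B=false, F=true} (D, A, C, E) contributes 8 new; branch {A=true, B=true, F=false} (D, C, E) contributes 8 new; branch {B=false, C=false, D=false, F=true} (A, E) contributes 0 new; branch {A=false, B=false, C=false, F=true} (D, E) contributes 0 new; branch {B=false, C=false, F=true} (D, A, E) contributes 0 new; branch {B=true, C=false, D=false, F=false} (A, E) contributes 2 new; branch {A=false, B=true, C=false, F=false} (D, E) contributes 2 new; branch {A=true, D=true} (F, B, C, E) contributes 8 new; branch {A=true, D=true, F=true} (B, C, E) contributes 0 new; branch {A=true, C=false, D=true, F=true} (B, E) contributes 0 new; branch {A=false, B=false, C=true, F=false} (D, E) contributes 4 new; branch {A=false, B=false, C=true, D=false, F=false} (E) contributes 0 new. Total: 40.

40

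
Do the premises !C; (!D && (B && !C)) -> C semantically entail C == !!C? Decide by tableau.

Yes

Initial set: {T !C; T ((!D && (B && !C)) -> C); F (C == !!C)}.
T ((!D && (B && !C)) -> C): β-rule — branch into F (!D && (B && !C))  //  T C.
  branch 1 (add F (!D && (B && !C))):
    F (C == !!C): β-rule — branch into T C, F !!C  //  F C, T !!C.
      branch 1.1 (add T C, F !!C):
        × closes — contains both C and !C.
      branch 1.2 (add F C, T !!C):
        T !!C: drop double negation, giving T C.
        × closes — contains both C and !C.
  branch 2 (add T C):
    × closes — contains both C and !C.
All 3 branches close.
Every branch closed, so the premises entail the conclusion.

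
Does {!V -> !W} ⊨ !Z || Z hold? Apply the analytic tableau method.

Yes

Initial set: {(!V -> !W); !(!Z || Z)}.
!(!Z || Z): α-rule — add !!Z, !Z.
× closes — contains both Z and !Z.
All 1 branch closes.
Every branch closed, so the premises entail the conclusion.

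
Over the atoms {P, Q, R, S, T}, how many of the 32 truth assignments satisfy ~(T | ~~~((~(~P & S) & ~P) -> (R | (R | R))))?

Initial set: {T ~(T | ~~~((~(~P & S) & ~P) -> (R | (R | R))))}.
T ~(T | ~~~((~(~P & S) & ~P) -> (R | (R | R)))): α-rule — add F T, F ~~~((~(~P & S) & ~P) -> (R | (R | R))).
F ~~~((~(~P & S) & ~P) -> (R | (R | R))): drop double negation, giving F ~((~(~P & S) & ~P) -> (R | (R | R))).
F ~((~(~P & S) & ~P) -> (R | (R | R))): β-rule — branch into F (~(~P & S) & ~P)  //  T (R | (R | R)).
  branch 1 (add F (~(~P & S) & ~P)):
    F (~(~P & S) & ~P): β-rule — branch into F ~(~P & S)  //  F ~P.
      branch 1.1 (add F ~(~P & S)):
        F ~(~P & S): α-rule — add T ~P, T S.
        ○ open, literals {P=0, S=1, T=0}.
      branch 1.2 (add F ~P):
        ○ open, literals {P=1, T=0}.
  branch 2 (add T (R | (R | R))):
    T (R | (R | R)): β-rule — branch into T R  //  T (R | R).
      branch 2.1 (add T R):
        ○ open, literals {R=1, T=0}.
      branch 2.2 (add T (R | R)):
        T (R | R): β-rule — branch into T R  //  T R.
          branch 2.2.1 (add T R):
            ○ open, literals {R=1, T=0}.
          branch 2.2.2 (add T R):
            ○ open, literals {R=1, T=0}.
0 branches closed, 5 open.
Each open branch fixes some atoms; the unmentioned ones are free. Counting distinct full assignments: branch {P=0, S=1, T=0} (Q, R) contributes 4 new; branch {P=1, T=0} (Q, R, S) contributes 8 new; branch {R=1, T=0} (P, Q, S) contributes 2 new; branch {R=1, T=0} (P, Q, S) contributes 0 new; branch {R=1, T=0} (P, Q, S) contributes 0 new. Total: 14.

14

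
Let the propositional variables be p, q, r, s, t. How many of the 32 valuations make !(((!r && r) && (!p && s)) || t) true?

16

Initial set: {!(((!r && r) && (!p && s)) || t)}.
!(((!r && r) && (!p && s)) || t): α-rule — add !((!r && r) && (!p && s)), !t.
!((!r && r) && (!p && s)): β-rule — branch into !(!r && r)  //  !(!p && s).
  branch 1 (add !(!r && r)):
    !(!r && r): β-rule — branch into !!r  //  !r.
      branch 1.1 (add !!r):
        ○ open, literals {r=T, t=F}.
      branch 1.2 (add !r):
        ○ open, literals {r=F, t=F}.
  branch 2 (add !(!p && s)):
    !(!p && s): β-rule — branch into !!p  //  !s.
      branch 2.1 (add !!p):
        ○ open, literals {p=T, t=F}.
      branch 2.2 (add !s):
        ○ open, literals {s=F, t=F}.
0 branches closed, 4 open.
Each open branch fixes some atoms; the unmentioned ones are free. Counting distinct full assignments: branch {r=T, t=F} (p, q, s) contributes 8 new; branch {r=F, t=F} (p, q, s) contributes 8 new; branch {p=T, t=F} (q, r, s) contributes 0 new; branch {s=F, t=F} (p, q, r) contributes 0 new. Total: 16.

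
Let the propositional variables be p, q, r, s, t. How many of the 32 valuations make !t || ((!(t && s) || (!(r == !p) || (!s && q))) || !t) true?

28

Initial set: {(!t || ((!(t && s) || (!(r == !p) || (!s && q))) || !t))}.
(!t || ((!(t && s) || (!(r == !p) || (!s && q))) || !t)): β-rule — branch into !t  //  ((!(t && s) || (!(r == !p) || (!s && q))) || !t).
  branch 1 (add !t):
    ○ open, literals {t=F}.
  branch 2 (add ((!(t && s) || (!(r == !p) || (!s && q))) || !t)):
    ((!(t && s) || (!(r == !p) || (!s && q))) || !t): β-rule — branch into (!(t && s) || (!(r == !p) || (!s && q)))  //  !t.
      branch 2.1 (add (!(t && s) || (!(r == !p) || (!s && q)))):
        (!(t && s) || (!(r == !p) || (!s && q))): β-rule — branch into !(t && s)  //  (!(r == !p) || (!s && q)).
          branch 2.1.1 (add !(t && s)):
            !(t && s): β-rule — branch into !t  //  !s.
              branch 2.1.1.1 (add !t):
                ○ open, literals {t=F}.
              branch 2.1.1.2 (add !s):
                ○ open, literals {s=F}.
          branch 2.1.2 (add (!(r == !p) || (!s && q))):
            (!(r == !p) || (!s && q)): β-rule — branch into !(r == !p)  //  (!s && q).
              branch 2.1.2.1 (add !(r == !p)):
                !(r == !p): β-rule — branch into r, !!p  //  !r, !p.
                  branch 2.1.2.1.1 (add r, !!p):
                    ○ open, literals {p=T, r=T}.
                  branch 2.1.2.1.2 (add !r, !p):
                    ○ open, literals {p=F, r=F}.
              branch 2.1.2.2 (add (!s && q)):
                (!s && q): α-rule — add !s, q.
                ○ open, literals {q=T, s=F}.
      branch 2.2 (add !t):
        ○ open, literals {t=F}.
0 branches closed, 7 open.
Each open branch fixes some atoms; the unmentioned ones are free. Counting distinct full assignments: branch {t=F} (p, q, r, s) contributes 16 new; branch {t=F} (p, q, r, s) contributes 0 new; branch {s=F} (p, q, r, t) contributes 8 new; branch {p=T, r=T} (q, s, t) contributes 2 new; branch {p=F, r=F} (q, s, t) contributes 2 new; branch {q=T, s=F} (p, r, t) contributes 0 new; branch {t=F} (p, q, r, s) contributes 0 new. Total: 28.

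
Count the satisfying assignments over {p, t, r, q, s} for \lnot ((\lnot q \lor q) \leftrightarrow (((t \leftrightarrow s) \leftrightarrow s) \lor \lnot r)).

8

Initial set: {T \lnot ((\lnot q \lor q) \leftrightarrow (((t \leftrightarrow s) \leftrightarrow s) \lor \lnot r))}.
T \lnot ((\lnot q \lor q) \leftrightarrow (((t \leftrightarrow s) \leftrightarrow s) \lor \lnot r)): β-rule — branch into T (\lnot q \lor q), F (((t \leftrightarrow s) \leftrightarrow s) \lor \lnot r)  //  F (\lnot q \lor q), T (((t \leftrightarrow s) \leftrightarrow s) \lor \lnot r).
  branch 1 (add T (\lnot q \lor q), F (((t \leftrightarrow s) \leftrightarrow s) \lor \lnot r)):
    F (((t \leftrightarrow s) \leftrightarrow s) \lor \lnot r): α-rule — add F ((t \leftrightarrow s) \leftrightarrow s), F \lnot r.
    T (\lnot q \lor q): β-rule — branch into T \lnot q  //  T q.
      branch 1.1 (add T \lnot q):
        F ((t \leftrightarrow s) \leftrightarrow s): β-rule — branch into T (t \leftrightarrow s), F s  //  F (t \leftrightarrow s), T s.
          branch 1.1.1 (add T (t \leftrightarrow s), F s):
            T (t \leftrightarrow s): β-rule — branch into T t, T s  //  F t, F s.
              branch 1.1.1.1 (add T t, T s):
                × closes — contains both s and \lnot s.
              branch 1.1.1.2 (add F t, F s):
                ○ open, literals {q=0, r=1, s=0, t=0}.
          branch 1.1.2 (add F (t \leftrightarrow s), T s):
            F (t \leftrightarrow s): β-rule — branch into T t, F s  //  F t, T s.
              branch 1.1.2.1 (add T t, F s):
                × closes — contains both s and \lnot s.
              branch 1.1.2.2 (add F t, T s):
                ○ open, literals {q=0, r=1, s=1, t=0}.
      branch 1.2 (add T q):
        F ((t \leftrightarrow s) \leftrightarrow s): β-rule — branch into T (t \leftrightarrow s), F s  //  F (t \leftrightarrow s), T s.
          branch 1.2.1 (add T (t \leftrightarrow s), F s):
            T (t \leftrightarrow s): β-rule — branch into T t, T s  //  F t, F s.
              branch 1.2.1.1 (add T t, T s):
                × closes — contains both s and \lnot s.
              branch 1.2.1.2 (add F t, F s):
                ○ open, literals {q=1, r=1, s=0, t=0}.
          branch 1.2.2 (add F (t \leftrightarrow s), T s):
            F (t \leftrightarrow s): β-rule — branch into T t, F s  //  F t, T s.
              branch 1.2.2.1 (add T t, F s):
                × closes — contains both s and \lnot s.
              branch 1.2.2.2 (add F t, T s):
                ○ open, literals {q=1, r=1, s=1, t=0}.
  branch 2 (add F (\lnot q \lor q), T (((t \leftrightarrow s) \leftrightarrow s) \lor \lnot r)):
    F (\lnot q \lor q): α-rule — add F \lnot q, F q.
    × closes — contains both q and \lnot q.
5 branches closed, 4 open.
Each open branch fixes some atoms; the unmentioned ones are free. Counting distinct full assignments: branch {q=0, r=1, s=0, t=0} (p) contributes 2 new; branch {q=0, r=1, s=1, t=0} (p) contributes 2 new; branch {q=1, r=1, s=0, t=0} (p) contributes 2 new; branch {q=1, r=1, s=1, t=0} (p) contributes 2 new. Total: 8.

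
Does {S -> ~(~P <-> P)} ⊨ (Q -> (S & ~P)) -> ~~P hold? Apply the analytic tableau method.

No

Initial set: {(S -> ~(~P <-> P)); ~((Q -> (S & ~P)) -> ~~P)}.
~((Q -> (S & ~P)) -> ~~P): α-rule — add (Q -> (S & ~P)), ~~~P.
~~~P: drop double negation, giving ~P.
(S -> ~(~P <-> P)): β-rule — branch into ~S  //  ~(~P <-> P).
  branch 1 (add ~S):
    (Q -> (S & ~P)): β-rule — branch into ~Q  //  (S & ~P).
      branch 1.1 (add ~Q):
        ○ open, literals {P=F, Q=F, S=F}.
      branch 1.2 (add (S & ~P)):
        (S & ~P): α-rule — add S, ~P.
        × closes — contains both S and ~S.
  branch 2 (add ~(~P <-> P)):
    (Q -> (S & ~P)): β-rule — branch into ~Q  //  (S & ~P).
      branch 2.1 (add ~Q):
        ~(~P <-> P): β-rule — branch into ~P, ~P  //  ~~P, P.
          branch 2.1.1 (add ~P, ~P):
            ○ open, literals {P=F, Q=F}.
          branch 2.1.2 (add ~~P, P):
            × closes — contains both P and ~P.
      branch 2.2 (add (S & ~P)):
        (S & ~P): α-rule — add S, ~P.
        ~(~P <-> P): β-rule — branch into ~P, ~P  //  ~~P, P.
          branch 2.2.1 (add ~P, ~P):
            ○ open, literals {P=F, S=T}.
          branch 2.2.2 (add ~~P, P):
            × closes — contains both P and ~P.
3 branches closed, 3 open.
An open branch gives a countermodel: P=F, Q=F, S=F (unmentioned atoms arbitrary); the premises hold there but the conclusion fails.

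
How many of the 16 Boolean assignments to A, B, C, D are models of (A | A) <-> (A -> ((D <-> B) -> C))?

Initial set: {((A | A) <-> (A -> ((D <-> B) -> C)))}.
((A | A) <-> (A -> ((D <-> B) -> C))): β-rule — branch into (A | A), (A -> ((D <-> B) -> C))  //  ~(A | A), ~(A -> ((D <-> B) -> C)).
  branch 1 (add (A | A), (A -> ((D <-> B) -> C))):
    (A | A): β-rule — branch into A  //  A.
      branch 1.1 (add A):
        (A -> ((D <-> B) -> C)): β-rule — branch into ~A  //  ((D <-> B) -> C).
          branch 1.1.1 (add ~A):
            × closes — contains both A and ~A.
          branch 1.1.2 (add ((D <-> B) -> C)):
            ((D <-> B) -> C): β-rule — branch into ~(D <-> B)  //  C.
              branch 1.1.2.1 (add ~(D <-> B)):
                ~(D <-> B): β-rule — branch into D, ~B  //  ~D, B.
                  branch 1.1.2.1.1 (add D, ~B):
                    ○ open, literals {A=1, B=0, D=1}.
                  branch 1.1.2.1.2 (add ~D, B):
                    ○ open, literals {A=1, B=1, D=0}.
              branch 1.1.2.2 (add C):
                ○ open, literals {A=1, C=1}.
      branch 1.2 (add A):
        (A -> ((D <-> B) -> C)): β-rule — branch into ~A  //  ((D <-> B) -> C).
          branch 1.2.1 (add ~A):
            × closes — contains both A and ~A.
          branch 1.2.2 (add ((D <-> B) -> C)):
            ((D <-> B) -> C): β-rule — branch into ~(D <-> B)  //  C.
              branch 1.2.2.1 (add ~(D <-> B)):
                ~(D <-> B): β-rule — branch into D, ~B  //  ~D, B.
                  branch 1.2.2.1.1 (add D, ~B):
                    ○ open, literals {A=1, B=0, D=1}.
                  branch 1.2.2.1.2 (add ~D, B):
                    ○ open, literals {A=1, B=1, D=0}.
              branch 1.2.2.2 (add C):
                ○ open, literals {A=1, C=1}.
  branch 2 (add ~(A | A), ~(A -> ((D <-> B) -> C))):
    ~(A | A): α-rule — add ~A, ~A.
    ~(A -> ((D <-> B) -> C)): α-rule — add A, ~((D <-> B) -> C).
    × closes — contains both A and ~A.
3 branches closed, 6 open.
Each open branch fixes some atoms; the unmentioned ones are free. Counting distinct full assignments: branch {A=1, B=0, D=1} (C) contributes 2 new; branch {A=1, B=1, D=0} (C) contributes 2 new; branch {A=1, C=1} (B, D) contributes 2 new; branch {A=1, B=0, D=1} (C) contributes 0 new; branch {A=1, B=1, D=0} (C) contributes 0 new; branch {A=1, C=1} (B, D) contributes 0 new. Total: 6.

6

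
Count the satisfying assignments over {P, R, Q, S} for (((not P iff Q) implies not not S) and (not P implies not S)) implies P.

14

Initial set: {((((not P iff Q) implies not not S) and (not P implies not S)) implies P)}.
((((not P iff Q) implies not not S) and (not P implies not S)) implies P): β-rule — branch into not (((not P iff Q) implies not not S) and (not P implies not S))  //  P.
  branch 1 (add not (((not P iff Q) implies not not S) and (not P implies not S))):
    not (((not P iff Q) implies not not S) and (not P implies not S)): β-rule — branch into not ((not P iff Q) implies not not S)  //  not (not P implies not S).
      branch 1.1 (add not ((not P iff Q) implies not not S)):
        not ((not P iff Q) implies not not S): α-rule — add (not P iff Q), not not not S.
        not not not S: drop double negation, giving not S.
        (not P iff Q): β-rule — branch into not P, Q  //  not not P, not Q.
          branch 1.1.1 (add not P, Q):
            ○ open, literals {P=0, Q=1, S=0}.
          branch 1.1.2 (add not not P, not Q):
            ○ open, literals {P=1, Q=0, S=0}.
      branch 1.2 (add not (not P implies not S)):
        not (not P implies not S): α-rule — add not P, not not S.
        ○ open, literals {P=0, S=1}.
  branch 2 (add P):
    ○ open, literals {P=1}.
0 branches closed, 4 open.
Each open branch fixes some atoms; the unmentioned ones are free. Counting distinct full assignments: branch {P=0, Q=1, S=0} (R) contributes 2 new; branch {P=1, Q=0, S=0} (R) contributes 2 new; branch {P=0, S=1} (R, Q) contributes 4 new; branch {P=1} (R, Q, S) contributes 6 new. Total: 14.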